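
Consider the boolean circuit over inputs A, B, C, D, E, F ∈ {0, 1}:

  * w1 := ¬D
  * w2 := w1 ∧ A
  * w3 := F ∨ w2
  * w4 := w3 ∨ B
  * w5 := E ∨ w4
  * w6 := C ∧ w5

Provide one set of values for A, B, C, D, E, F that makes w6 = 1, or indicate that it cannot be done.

w6 = C ∧ w5 must be 1, so both C = 1 and w5 = 1.
Check with A=0 B=1 C=1 D=0 E=1 F=0:
w1 = ¬D = ¬0 = 1
w2 = w1 ∧ A = 1 ∧ 0 = 0
w3 = F ∨ w2 = 0 ∨ 0 = 0
w4 = w3 ∨ B = 0 ∨ 1 = 1
w5 = E ∨ w4 = 1 ∨ 1 = 1
w6 = C ∧ w5 = 1 ∧ 1 = 1
So w6 = 1 as required.

A=0 B=1 C=1 D=0 E=1 F=0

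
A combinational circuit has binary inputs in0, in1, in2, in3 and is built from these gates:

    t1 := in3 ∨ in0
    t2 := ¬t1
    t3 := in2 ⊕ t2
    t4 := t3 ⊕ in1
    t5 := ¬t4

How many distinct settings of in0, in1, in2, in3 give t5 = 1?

8

t5 = ¬t4 must be 1, so t4 = 0.
t4 = t3 ⊕ in1 must be 0, so t3 and in1 are equal.
Enumerating the 16 input combinations, 8 give t5 = 1 and 8 give t5 = 0.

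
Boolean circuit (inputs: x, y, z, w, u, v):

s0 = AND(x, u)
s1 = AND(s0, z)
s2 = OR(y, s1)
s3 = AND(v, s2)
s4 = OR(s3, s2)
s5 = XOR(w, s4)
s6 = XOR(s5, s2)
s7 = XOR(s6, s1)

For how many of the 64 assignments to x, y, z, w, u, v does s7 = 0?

32

s7 = XOR(s6, s1) must be 0, so s6 and s1 are equal.
Enumerating the 64 input combinations, 32 give s7 = 0 and 32 give s7 = 1.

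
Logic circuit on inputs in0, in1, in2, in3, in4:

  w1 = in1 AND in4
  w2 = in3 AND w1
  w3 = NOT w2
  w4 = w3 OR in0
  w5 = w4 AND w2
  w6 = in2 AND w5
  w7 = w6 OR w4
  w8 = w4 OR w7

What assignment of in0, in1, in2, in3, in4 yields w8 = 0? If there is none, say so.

Check with in0=0, in1=1, in2=0, in3=1, in4=1:
w1 = in1 AND in4 = 1 AND 1 = 1
w2 = in3 AND w1 = 1 AND 1 = 1
w3 = NOT w2 = NOT 1 = 0
w4 = w3 OR in0 = 0 OR 0 = 0
w5 = w4 AND w2 = 0 AND 1 = 0
w6 = in2 AND w5 = 0 AND 0 = 0
w7 = w6 OR w4 = 0 OR 0 = 0
w8 = w4 OR w7 = 0 OR 0 = 0
So w8 = 0 as required.

in0=0, in1=1, in2=0, in3=1, in4=1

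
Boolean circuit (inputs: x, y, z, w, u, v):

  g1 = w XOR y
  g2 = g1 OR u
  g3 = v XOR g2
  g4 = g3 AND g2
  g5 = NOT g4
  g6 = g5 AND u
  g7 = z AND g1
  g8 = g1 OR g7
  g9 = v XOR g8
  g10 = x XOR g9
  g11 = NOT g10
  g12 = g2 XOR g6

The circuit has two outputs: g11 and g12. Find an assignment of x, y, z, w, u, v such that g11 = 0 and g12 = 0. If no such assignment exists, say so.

Check with x=1, y=0, z=1, w=0, u=0, v=0:
g1 = w XOR y = 0 XOR 0 = 0
g2 = g1 OR u = 0 OR 0 = 0
g3 = v XOR g2 = 0 XOR 0 = 0
g4 = g3 AND g2 = 0 AND 0 = 0
g5 = NOT g4 = NOT 0 = 1
g6 = g5 AND u = 1 AND 0 = 0
g7 = z AND g1 = 1 AND 0 = 0
g8 = g1 OR g7 = 0 OR 0 = 0
g9 = v XOR g8 = 0 XOR 0 = 0
g10 = x XOR g9 = 1 XOR 0 = 1
g11 = NOT g10 = NOT 1 = 0
g12 = g2 XOR g6 = 0 XOR 0 = 0
So g11 = 0 and g12 = 0.

x=1, y=0, z=1, w=0, u=0, v=0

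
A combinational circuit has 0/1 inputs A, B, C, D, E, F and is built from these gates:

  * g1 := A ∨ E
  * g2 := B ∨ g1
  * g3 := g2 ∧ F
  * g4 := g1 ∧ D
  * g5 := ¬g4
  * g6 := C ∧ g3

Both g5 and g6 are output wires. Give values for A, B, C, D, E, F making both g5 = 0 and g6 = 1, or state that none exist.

Check with A=1, B=1, C=1, D=1, E=0, F=1:
g1 = A ∨ E = 1 ∨ 0 = 1
g2 = B ∨ g1 = 1 ∨ 1 = 1
g3 = g2 ∧ F = 1 ∧ 1 = 1
g4 = g1 ∧ D = 1 ∧ 1 = 1
g5 = ¬g4 = ¬1 = 0
g6 = C ∧ g3 = 1 ∧ 1 = 1
So g5 = 0 and g6 = 1.

A=1, B=1, C=1, D=1, E=0, F=1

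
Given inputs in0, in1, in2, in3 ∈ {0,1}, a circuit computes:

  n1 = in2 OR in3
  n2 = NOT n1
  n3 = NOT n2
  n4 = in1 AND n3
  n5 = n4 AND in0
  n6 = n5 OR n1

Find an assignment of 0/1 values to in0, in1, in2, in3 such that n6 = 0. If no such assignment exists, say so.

Check with in0=1 in1=0 in2=0 in3=0:
n1 = in2 OR in3 = 0 OR 0 = 0
n2 = NOT n1 = NOT 0 = 1
n3 = NOT n2 = NOT 1 = 0
n4 = in1 AND n3 = 0 AND 0 = 0
n5 = n4 AND in0 = 0 AND 1 = 0
n6 = n5 OR n1 = 0 OR 0 = 0
So n6 = 0 as required.

in0=1 in1=0 in2=0 in3=0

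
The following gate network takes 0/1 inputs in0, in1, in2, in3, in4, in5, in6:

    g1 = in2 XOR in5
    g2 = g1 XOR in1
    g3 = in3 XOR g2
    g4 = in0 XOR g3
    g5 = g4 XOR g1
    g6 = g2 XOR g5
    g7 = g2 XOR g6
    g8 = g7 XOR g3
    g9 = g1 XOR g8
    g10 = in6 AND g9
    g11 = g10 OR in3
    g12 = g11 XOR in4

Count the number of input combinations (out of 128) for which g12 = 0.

g12 = g11 XOR in4 must be 0, so g11 and in4 are equal.
Enumerating the 128 input combinations, 64 give g12 = 0 and 64 give g12 = 1.

64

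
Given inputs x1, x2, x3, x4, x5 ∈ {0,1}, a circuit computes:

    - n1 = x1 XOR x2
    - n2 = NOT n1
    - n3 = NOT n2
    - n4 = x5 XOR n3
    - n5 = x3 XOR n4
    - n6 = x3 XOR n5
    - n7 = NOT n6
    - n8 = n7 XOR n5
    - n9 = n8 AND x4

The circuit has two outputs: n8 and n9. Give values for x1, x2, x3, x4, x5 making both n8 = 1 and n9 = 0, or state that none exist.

x1=1 x2=1 x3=0 x4=0 x5=1

Check with x1=1 x2=1 x3=0 x4=0 x5=1:
n1 = x1 XOR x2 = 1 XOR 1 = 0
n2 = NOT n1 = NOT 0 = 1
n3 = NOT n2 = NOT 1 = 0
n4 = x5 XOR n3 = 1 XOR 0 = 1
n5 = x3 XOR n4 = 0 XOR 1 = 1
n6 = x3 XOR n5 = 0 XOR 1 = 1
n7 = NOT n6 = NOT 1 = 0
n8 = n7 XOR n5 = 0 XOR 1 = 1
n9 = n8 AND x4 = 1 AND 0 = 0
So n8 = 1 and n9 = 0.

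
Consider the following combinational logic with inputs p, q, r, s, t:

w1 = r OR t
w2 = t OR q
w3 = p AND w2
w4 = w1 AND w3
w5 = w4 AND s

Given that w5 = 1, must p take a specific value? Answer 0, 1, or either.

w5 = w4 AND s must be 1, so both w4 = 1 and s = 1.
w4 = w1 AND w3 must be 1, so both w1 = 1 and w3 = 1.
Every assignment with w5 = 1 has p = 1; there are 5 such assignment(s).

1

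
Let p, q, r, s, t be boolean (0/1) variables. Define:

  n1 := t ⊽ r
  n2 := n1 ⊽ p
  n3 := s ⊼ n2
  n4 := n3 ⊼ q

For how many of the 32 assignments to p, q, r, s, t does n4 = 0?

13

n4 = n3 ⊼ q must be 0, so both n3 = 1 and q = 1.
Enumerating the 32 input combinations, 13 give n4 = 0 and 19 give n4 = 1.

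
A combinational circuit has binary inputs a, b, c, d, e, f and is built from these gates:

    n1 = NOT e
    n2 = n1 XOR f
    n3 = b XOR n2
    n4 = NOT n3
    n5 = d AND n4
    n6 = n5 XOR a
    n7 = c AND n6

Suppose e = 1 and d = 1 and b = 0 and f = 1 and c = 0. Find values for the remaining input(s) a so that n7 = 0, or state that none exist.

Check with e = 1 and d = 1 and b = 0 and f = 1 and c = 0 and a=1:
n1 = NOT e = NOT 1 = 0
n2 = n1 XOR f = 0 XOR 1 = 1
n3 = b XOR n2 = 0 XOR 1 = 1
n4 = NOT n3 = NOT 1 = 0
n5 = d AND n4 = 1 AND 0 = 0
n6 = n5 XOR a = 0 XOR 1 = 1
n7 = c AND n6 = 0 AND 1 = 0
So n7 = 0.

a=1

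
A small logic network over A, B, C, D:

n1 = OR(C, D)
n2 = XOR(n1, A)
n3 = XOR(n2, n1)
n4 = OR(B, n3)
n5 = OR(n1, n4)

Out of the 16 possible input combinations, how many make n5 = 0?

n5 = OR(n1, n4) must be 0, so both n1 = 0 and n4 = 0.
Satisfying assignments:
  A=0, B=0, C=0, D=0

1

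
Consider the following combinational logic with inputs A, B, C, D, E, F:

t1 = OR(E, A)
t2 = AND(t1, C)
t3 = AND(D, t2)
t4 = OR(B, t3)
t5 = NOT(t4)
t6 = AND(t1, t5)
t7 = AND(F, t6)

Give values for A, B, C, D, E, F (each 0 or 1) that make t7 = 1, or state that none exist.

A=1 B=0 C=0 D=1 E=0 F=1

t7 = AND(F, t6) must be 1, so both F = 1 and t6 = 1.
Check with A=1 B=0 C=0 D=1 E=0 F=1:
t1 = OR(E, A) = OR(0, 1) = 1
t2 = AND(t1, C) = AND(1, 0) = 0
t3 = AND(D, t2) = AND(1, 0) = 0
t4 = OR(B, t3) = OR(0, 0) = 0
t5 = NOT(t4) = NOT 0 = 1
t6 = AND(t1, t5) = AND(1, 1) = 1
t7 = AND(F, t6) = AND(1, 1) = 1
So t7 = 1 as required.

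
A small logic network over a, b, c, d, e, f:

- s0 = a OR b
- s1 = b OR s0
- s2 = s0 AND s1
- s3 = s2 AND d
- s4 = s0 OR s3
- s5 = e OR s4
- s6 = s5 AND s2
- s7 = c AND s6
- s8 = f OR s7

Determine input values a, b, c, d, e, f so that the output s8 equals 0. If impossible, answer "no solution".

s8 = f OR s7 must be 0, so both f = 0 and s7 = 0.
Check with a=0, b=0, c=1, d=0, e=1, f=0:
s0 = a OR b = 0 OR 0 = 0
s1 = b OR s0 = 0 OR 0 = 0
s2 = s0 AND s1 = 0 AND 0 = 0
s3 = s2 AND d = 0 AND 0 = 0
s4 = s0 OR s3 = 0 OR 0 = 0
s5 = e OR s4 = 1 OR 0 = 1
s6 = s5 AND s2 = 1 AND 0 = 0
s7 = c AND s6 = 1 AND 0 = 0
s8 = f OR s7 = 0 OR 0 = 0
So s8 = 0 as required.

a=0, b=0, c=1, d=0, e=1, f=0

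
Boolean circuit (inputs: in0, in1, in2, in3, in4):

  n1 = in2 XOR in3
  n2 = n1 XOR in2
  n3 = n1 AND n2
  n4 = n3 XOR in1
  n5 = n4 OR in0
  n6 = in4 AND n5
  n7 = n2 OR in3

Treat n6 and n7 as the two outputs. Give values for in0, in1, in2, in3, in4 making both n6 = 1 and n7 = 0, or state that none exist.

Check with in0=1, in1=1, in2=0, in3=0, in4=1:
n1 = in2 XOR in3 = 0 XOR 0 = 0
n2 = n1 XOR in2 = 0 XOR 0 = 0
n3 = n1 AND n2 = 0 AND 0 = 0
n4 = n3 XOR in1 = 0 XOR 1 = 1
n5 = n4 OR in0 = 1 OR 1 = 1
n6 = in4 AND n5 = 1 AND 1 = 1
n7 = n2 OR in3 = 0 OR 0 = 0
So n6 = 1 and n7 = 0.

in0=1, in1=1, in2=0, in3=0, in4=1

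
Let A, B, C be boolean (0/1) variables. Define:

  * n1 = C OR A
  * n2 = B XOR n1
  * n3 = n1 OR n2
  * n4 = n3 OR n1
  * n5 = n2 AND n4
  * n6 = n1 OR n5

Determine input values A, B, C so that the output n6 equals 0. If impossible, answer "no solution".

n6 = n1 OR n5 must be 0, so both n1 = 0 and n5 = 0.
n1 = C OR A must be 0, so both C = 0 and A = 0.
Check with A=0, B=0, C=0:
n1 = C OR A = 0 OR 0 = 0
n2 = B XOR n1 = 0 XOR 0 = 0
n3 = n1 OR n2 = 0 OR 0 = 0
n4 = n3 OR n1 = 0 OR 0 = 0
n5 = n2 AND n4 = 0 AND 0 = 0
n6 = n1 OR n5 = 0 OR 0 = 0
So n6 = 0 as required.

A=0, B=0, C=0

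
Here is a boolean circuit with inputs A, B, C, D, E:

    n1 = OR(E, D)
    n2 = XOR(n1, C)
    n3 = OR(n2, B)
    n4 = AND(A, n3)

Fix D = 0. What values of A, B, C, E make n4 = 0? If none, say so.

n4 = AND(A, n3) must be 0, so at least one of A, n3 is 0.
Check with D = 0 and A=0, B=0, C=0, E=0:
n1 = OR(E, D) = OR(0, 0) = 0
n2 = XOR(n1, C) = XOR(0, 0) = 0
n3 = OR(n2, B) = OR(0, 0) = 0
n4 = AND(A, n3) = AND(0, 0) = 0
So n4 = 0.

A=0, B=0, C=0, E=0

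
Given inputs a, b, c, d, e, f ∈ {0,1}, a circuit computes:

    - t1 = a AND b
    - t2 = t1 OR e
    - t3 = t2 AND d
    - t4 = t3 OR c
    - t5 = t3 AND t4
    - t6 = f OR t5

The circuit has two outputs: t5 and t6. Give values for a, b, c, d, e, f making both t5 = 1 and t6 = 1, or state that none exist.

a=0 b=0 c=0 d=1 e=1 f=0

Check with a=0 b=0 c=0 d=1 e=1 f=0:
t1 = a AND b = 0 AND 0 = 0
t2 = t1 OR e = 0 OR 1 = 1
t3 = t2 AND d = 1 AND 1 = 1
t4 = t3 OR c = 1 OR 0 = 1
t5 = t3 AND t4 = 1 AND 1 = 1
t6 = f OR t5 = 0 OR 1 = 1
So t5 = 1 and t6 = 1.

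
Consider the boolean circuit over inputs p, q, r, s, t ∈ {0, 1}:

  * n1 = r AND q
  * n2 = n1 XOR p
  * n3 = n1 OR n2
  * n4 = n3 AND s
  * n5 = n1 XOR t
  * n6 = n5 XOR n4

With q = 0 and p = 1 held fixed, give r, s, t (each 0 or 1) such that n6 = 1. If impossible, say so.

n6 = n5 XOR n4 must be 1, so n5 and n4 differ.
Check with q = 0 and p = 1 and r=1, s=1, t=0:
n1 = r AND q = 1 AND 0 = 0
n2 = n1 XOR p = 0 XOR 1 = 1
n3 = n1 OR n2 = 0 OR 1 = 1
n4 = n3 AND s = 1 AND 1 = 1
n5 = n1 XOR t = 0 XOR 0 = 0
n6 = n5 XOR n4 = 0 XOR 1 = 1
So n6 = 1.

r=1, s=1, t=0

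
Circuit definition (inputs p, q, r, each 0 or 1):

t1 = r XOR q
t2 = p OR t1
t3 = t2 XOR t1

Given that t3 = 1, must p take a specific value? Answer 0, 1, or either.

t3 = t2 XOR t1 must be 1, so t2 and t1 differ.
Every assignment with t3 = 1 has p = 1; there are 2 such assignment(s).
  p=1, q=0, r=0
  p=1, q=1, r=1

1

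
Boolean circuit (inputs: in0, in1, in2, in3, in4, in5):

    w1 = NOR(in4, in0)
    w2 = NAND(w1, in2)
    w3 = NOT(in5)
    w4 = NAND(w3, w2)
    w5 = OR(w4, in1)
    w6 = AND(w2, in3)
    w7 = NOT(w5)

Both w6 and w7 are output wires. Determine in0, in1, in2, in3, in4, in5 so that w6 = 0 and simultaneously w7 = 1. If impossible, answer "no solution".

Check with in0=1, in1=0, in2=1, in3=0, in4=0, in5=0:
w1 = NOR(in4, in0) = NOR(0, 1) = 0
w2 = NAND(w1, in2) = NAND(0, 1) = 1
w3 = NOT(in5) = NOT 0 = 1
w4 = NAND(w3, w2) = NAND(1, 1) = 0
w5 = OR(w4, in1) = OR(0, 0) = 0
w6 = AND(w2, in3) = AND(1, 0) = 0
w7 = NOT(w5) = NOT 0 = 1
So w6 = 0 and w7 = 1.

in0=1, in1=0, in2=1, in3=0, in4=0, in5=0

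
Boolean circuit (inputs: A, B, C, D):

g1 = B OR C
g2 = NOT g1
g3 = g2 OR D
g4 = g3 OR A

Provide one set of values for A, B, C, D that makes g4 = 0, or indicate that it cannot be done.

A=0 B=1 C=1 D=0

Check with A=0 B=1 C=1 D=0:
g1 = B OR C = 1 OR 1 = 1
g2 = NOT g1 = NOT 1 = 0
g3 = g2 OR D = 0 OR 0 = 0
g4 = g3 OR A = 0 OR 0 = 0
So g4 = 0 as required.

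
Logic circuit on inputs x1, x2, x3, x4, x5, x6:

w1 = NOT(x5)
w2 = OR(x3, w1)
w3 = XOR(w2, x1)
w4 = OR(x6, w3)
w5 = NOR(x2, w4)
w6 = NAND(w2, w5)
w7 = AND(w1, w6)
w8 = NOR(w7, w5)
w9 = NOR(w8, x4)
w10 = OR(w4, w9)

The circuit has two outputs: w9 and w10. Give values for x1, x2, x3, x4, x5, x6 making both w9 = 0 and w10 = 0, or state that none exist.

x1=1, x2=0, x3=1, x4=1, x5=0, x6=0

Check with x1=1, x2=0, x3=1, x4=1, x5=0, x6=0:
w1 = NOT(x5) = NOT 0 = 1
w2 = OR(x3, w1) = OR(1, 1) = 1
w3 = XOR(w2, x1) = XOR(1, 1) = 0
w4 = OR(x6, w3) = OR(0, 0) = 0
w5 = NOR(x2, w4) = NOR(0, 0) = 1
w6 = NAND(w2, w5) = NAND(1, 1) = 0
w7 = AND(w1, w6) = AND(1, 0) = 0
w8 = NOR(w7, w5) = NOR(0, 1) = 0
w9 = NOR(w8, x4) = NOR(0, 1) = 0
w10 = OR(w4, w9) = OR(0, 0) = 0
So w9 = 0 and w10 = 0.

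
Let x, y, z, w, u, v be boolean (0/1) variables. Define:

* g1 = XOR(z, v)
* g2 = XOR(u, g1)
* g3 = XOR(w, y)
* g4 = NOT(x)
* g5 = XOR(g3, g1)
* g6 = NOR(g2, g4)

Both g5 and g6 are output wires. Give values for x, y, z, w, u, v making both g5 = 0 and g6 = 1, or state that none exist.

x=1, y=1, z=1, w=1, u=0, v=1

Check with x=1, y=1, z=1, w=1, u=0, v=1:
g1 = XOR(z, v) = XOR(1, 1) = 0
g2 = XOR(u, g1) = XOR(0, 0) = 0
g3 = XOR(w, y) = XOR(1, 1) = 0
g4 = NOT(x) = NOT 1 = 0
g5 = XOR(g3, g1) = XOR(0, 0) = 0
g6 = NOR(g2, g4) = NOR(0, 0) = 1
So g5 = 0 and g6 = 1.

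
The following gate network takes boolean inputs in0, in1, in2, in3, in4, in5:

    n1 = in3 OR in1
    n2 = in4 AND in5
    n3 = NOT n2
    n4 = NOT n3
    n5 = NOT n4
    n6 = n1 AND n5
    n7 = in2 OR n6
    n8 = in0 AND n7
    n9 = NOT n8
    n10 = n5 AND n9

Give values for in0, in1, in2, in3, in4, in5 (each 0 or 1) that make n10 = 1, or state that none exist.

n10 = n5 AND n9 must be 1, so both n5 = 1 and n9 = 1.
Check with in0=0 in1=1 in2=0 in3=0 in4=0 in5=1:
n1 = in3 OR in1 = 0 OR 1 = 1
n2 = in4 AND in5 = 0 AND 1 = 0
n3 = NOT n2 = NOT 0 = 1
n4 = NOT n3 = NOT 1 = 0
n5 = NOT n4 = NOT 0 = 1
n6 = n1 AND n5 = 1 AND 1 = 1
n7 = in2 OR n6 = 0 OR 1 = 1
n8 = in0 AND n7 = 0 AND 1 = 0
n9 = NOT n8 = NOT 0 = 1
n10 = n5 AND n9 = 1 AND 1 = 1
So n10 = 1 as required.

in0=0 in1=1 in2=0 in3=0 in4=0 in5=1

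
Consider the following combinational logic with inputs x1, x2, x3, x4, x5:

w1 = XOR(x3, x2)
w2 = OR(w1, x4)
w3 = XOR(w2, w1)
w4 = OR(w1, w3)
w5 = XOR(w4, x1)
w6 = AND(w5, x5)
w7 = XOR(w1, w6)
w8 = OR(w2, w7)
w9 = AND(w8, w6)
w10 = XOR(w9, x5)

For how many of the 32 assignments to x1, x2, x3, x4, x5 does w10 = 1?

w10 = XOR(w9, x5) must be 1, so w9 and x5 differ.
Enumerating the 32 input combinations, 8 give w10 = 1 and 24 give w10 = 0.

8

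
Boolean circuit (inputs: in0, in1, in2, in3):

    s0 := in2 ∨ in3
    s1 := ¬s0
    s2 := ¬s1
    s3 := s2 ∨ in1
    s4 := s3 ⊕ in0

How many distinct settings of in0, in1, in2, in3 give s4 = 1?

8

s4 = s3 ⊕ in0 must be 1, so s3 and in0 differ.
Enumerating the 16 input combinations, 8 give s4 = 1 and 8 give s4 = 0.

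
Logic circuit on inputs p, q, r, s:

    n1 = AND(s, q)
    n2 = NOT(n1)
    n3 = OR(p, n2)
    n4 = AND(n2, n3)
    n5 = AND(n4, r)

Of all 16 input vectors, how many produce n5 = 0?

10

n5 = AND(n4, r) must be 0, so at least one of n4, r is 0.
Enumerating the 16 input combinations, 10 give n5 = 0 and 6 give n5 = 1.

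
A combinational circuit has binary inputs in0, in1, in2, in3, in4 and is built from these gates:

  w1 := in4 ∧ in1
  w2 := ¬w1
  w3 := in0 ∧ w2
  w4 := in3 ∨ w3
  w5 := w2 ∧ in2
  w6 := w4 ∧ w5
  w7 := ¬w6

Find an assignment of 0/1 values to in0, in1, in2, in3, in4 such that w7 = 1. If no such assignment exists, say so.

in0=1, in1=0, in2=0, in3=1, in4=0

w7 = ¬w6 must be 1, so w6 = 0.
w6 = w4 ∧ w5 must be 0, so at least one of w4, w5 is 0.
Check with in0=1, in1=0, in2=0, in3=1, in4=0:
w1 = in4 ∧ in1 = 0 ∧ 0 = 0
w2 = ¬w1 = ¬0 = 1
w3 = in0 ∧ w2 = 1 ∧ 1 = 1
w4 = in3 ∨ w3 = 1 ∨ 1 = 1
w5 = w2 ∧ in2 = 1 ∧ 0 = 0
w6 = w4 ∧ w5 = 1 ∧ 0 = 0
w7 = ¬w6 = ¬0 = 1
So w7 = 1 as required.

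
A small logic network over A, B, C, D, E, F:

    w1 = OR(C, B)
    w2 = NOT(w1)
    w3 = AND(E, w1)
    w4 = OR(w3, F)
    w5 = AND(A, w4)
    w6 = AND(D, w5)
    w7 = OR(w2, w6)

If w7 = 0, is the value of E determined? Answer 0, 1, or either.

either

Both values of E occur among assignments with w7 = 0:
  E=0: A=0, B=0, C=1, D=0, E=0, F=0
  E=1: A=0, B=0, C=1, D=0, E=1, F=0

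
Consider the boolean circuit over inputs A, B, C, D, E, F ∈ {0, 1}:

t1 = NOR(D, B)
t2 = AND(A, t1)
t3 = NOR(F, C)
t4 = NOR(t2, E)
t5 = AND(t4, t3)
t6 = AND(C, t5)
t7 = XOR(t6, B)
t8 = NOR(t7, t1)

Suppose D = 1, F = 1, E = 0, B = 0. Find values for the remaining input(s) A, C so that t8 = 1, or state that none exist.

t8 = NOR(t7, t1) must be 1, so both t7 = 0 and t1 = 0.
Check with D = 1, F = 1, E = 0, B = 0 and A=1, C=0:
t1 = NOR(D, B) = NOR(1, 0) = 0
t2 = AND(A, t1) = AND(1, 0) = 0
t3 = NOR(F, C) = NOR(1, 0) = 0
t4 = NOR(t2, E) = NOR(0, 0) = 1
t5 = AND(t4, t3) = AND(1, 0) = 0
t6 = AND(C, t5) = AND(0, 0) = 0
t7 = XOR(t6, B) = XOR(0, 0) = 0
t8 = NOR(t7, t1) = NOR(0, 0) = 1
So t8 = 1.

A=1, C=0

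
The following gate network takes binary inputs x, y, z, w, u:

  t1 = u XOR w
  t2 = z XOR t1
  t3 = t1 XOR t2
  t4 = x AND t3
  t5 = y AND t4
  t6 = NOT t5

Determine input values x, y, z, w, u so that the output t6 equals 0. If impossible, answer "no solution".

t6 = NOT t5 must be 0, so t5 = 1.
t5 = y AND t4 must be 1, so both y = 1 and t4 = 1.
Check with x=1, y=1, z=1, w=0, u=1:
t1 = u XOR w = 1 XOR 0 = 1
t2 = z XOR t1 = 1 XOR 1 = 0
t3 = t1 XOR t2 = 1 XOR 0 = 1
t4 = x AND t3 = 1 AND 1 = 1
t5 = y AND t4 = 1 AND 1 = 1
t6 = NOT t5 = NOT 1 = 0
So t6 = 0 as required.

x=1, y=1, z=1, w=0, u=1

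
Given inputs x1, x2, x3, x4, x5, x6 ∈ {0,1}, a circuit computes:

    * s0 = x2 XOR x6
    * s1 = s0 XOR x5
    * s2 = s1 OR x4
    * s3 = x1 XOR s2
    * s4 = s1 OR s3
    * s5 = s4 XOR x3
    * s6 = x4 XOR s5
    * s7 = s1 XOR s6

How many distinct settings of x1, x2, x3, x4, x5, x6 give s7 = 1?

32

s7 = s1 XOR s6 must be 1, so s1 and s6 differ.
Enumerating the 64 input combinations, 32 give s7 = 1 and 32 give s7 = 0.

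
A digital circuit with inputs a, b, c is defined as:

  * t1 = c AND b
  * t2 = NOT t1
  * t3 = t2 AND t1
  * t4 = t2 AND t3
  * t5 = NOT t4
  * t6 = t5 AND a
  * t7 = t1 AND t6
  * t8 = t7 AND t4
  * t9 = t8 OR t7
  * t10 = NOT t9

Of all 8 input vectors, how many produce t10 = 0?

t10 = NOT t9 must be 0, so t9 = 1.
Satisfying assignments:
  a=1, b=1, c=1

1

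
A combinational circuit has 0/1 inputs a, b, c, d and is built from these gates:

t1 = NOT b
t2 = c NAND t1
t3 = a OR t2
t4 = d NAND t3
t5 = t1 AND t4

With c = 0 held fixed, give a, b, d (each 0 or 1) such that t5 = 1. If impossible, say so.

a=1 b=0 d=0

t5 = t1 AND t4 must be 1, so both t1 = 1 and t4 = 1.
Check with c = 0 and a=1, b=0, d=0:
t1 = NOT b = NOT 0 = 1
t2 = c NAND t1 = 0 NAND 1 = 1
t3 = a OR t2 = 1 OR 1 = 1
t4 = d NAND t3 = 0 NAND 1 = 1
t5 = t1 AND t4 = 1 AND 1 = 1
So t5 = 1.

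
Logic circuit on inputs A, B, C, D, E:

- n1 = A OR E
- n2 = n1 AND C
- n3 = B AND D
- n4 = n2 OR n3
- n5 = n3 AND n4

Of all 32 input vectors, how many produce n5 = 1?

n5 = n3 AND n4 must be 1, so both n3 = 1 and n4 = 1.
n3 = B AND D must be 1, so both B = 1 and D = 1.
Enumerating the 32 input combinations, 8 give n5 = 1 and 24 give n5 = 0.

8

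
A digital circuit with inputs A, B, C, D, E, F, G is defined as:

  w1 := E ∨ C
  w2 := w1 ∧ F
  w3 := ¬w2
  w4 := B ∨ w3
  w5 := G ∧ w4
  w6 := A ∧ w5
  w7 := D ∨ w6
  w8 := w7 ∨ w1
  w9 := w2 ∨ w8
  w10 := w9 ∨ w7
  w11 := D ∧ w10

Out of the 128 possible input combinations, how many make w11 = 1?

64

w11 = D ∧ w10 must be 1, so both D = 1 and w10 = 1.
w10 = w9 ∨ w7 must be 1, so at least one of w9, w7 is 1.
Enumerating the 128 input combinations, 64 give w11 = 1 and 64 give w11 = 0.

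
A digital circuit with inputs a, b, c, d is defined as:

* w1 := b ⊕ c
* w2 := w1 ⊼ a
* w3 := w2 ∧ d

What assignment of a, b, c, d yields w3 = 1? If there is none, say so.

a=1, b=0, c=0, d=1

Check with a=1, b=0, c=0, d=1:
w1 = b ⊕ c = 0 ⊕ 0 = 0
w2 = w1 ⊼ a = 0 ⊼ 1 = 1
w3 = w2 ∧ d = 1 ∧ 1 = 1
So w3 = 1 as required.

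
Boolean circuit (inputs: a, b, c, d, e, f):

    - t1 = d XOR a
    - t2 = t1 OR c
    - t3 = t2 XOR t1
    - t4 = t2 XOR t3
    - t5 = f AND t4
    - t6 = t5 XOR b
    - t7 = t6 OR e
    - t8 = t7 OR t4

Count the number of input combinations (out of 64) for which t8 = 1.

56

t8 = t7 OR t4 must be 1, so at least one of t7, t4 is 1.
Enumerating the 64 input combinations, 56 give t8 = 1 and 8 give t8 = 0.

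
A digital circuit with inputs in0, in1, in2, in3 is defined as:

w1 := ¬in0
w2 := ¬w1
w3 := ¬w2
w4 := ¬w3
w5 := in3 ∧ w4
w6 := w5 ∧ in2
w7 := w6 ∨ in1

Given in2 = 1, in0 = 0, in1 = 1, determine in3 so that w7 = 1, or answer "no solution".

in3=1

Check with in2 = 1, in0 = 0, in1 = 1 and in3=1:
w1 = ¬in0 = ¬0 = 1
w2 = ¬w1 = ¬1 = 0
w3 = ¬w2 = ¬0 = 1
w4 = ¬w3 = ¬1 = 0
w5 = in3 ∧ w4 = 1 ∧ 0 = 0
w6 = w5 ∧ in2 = 0 ∧ 1 = 0
w7 = w6 ∨ in1 = 0 ∨ 1 = 1
So w7 = 1.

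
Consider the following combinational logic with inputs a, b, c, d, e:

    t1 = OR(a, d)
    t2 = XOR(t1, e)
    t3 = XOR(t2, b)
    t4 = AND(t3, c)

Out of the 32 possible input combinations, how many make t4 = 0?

24

t4 = AND(t3, c) must be 0, so at least one of t3, c is 0.
Enumerating the 32 input combinations, 24 give t4 = 0 and 8 give t4 = 1.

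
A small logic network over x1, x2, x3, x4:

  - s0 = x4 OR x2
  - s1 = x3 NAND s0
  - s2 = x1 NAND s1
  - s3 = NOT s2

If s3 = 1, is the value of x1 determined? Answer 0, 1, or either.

1

s3 = NOT s2 must be 1, so s2 = 0.
s2 = x1 NAND s1 must be 0, so both x1 = 1 and s1 = 1.
Every assignment with s3 = 1 has x1 = 1; there are 5 such assignment(s).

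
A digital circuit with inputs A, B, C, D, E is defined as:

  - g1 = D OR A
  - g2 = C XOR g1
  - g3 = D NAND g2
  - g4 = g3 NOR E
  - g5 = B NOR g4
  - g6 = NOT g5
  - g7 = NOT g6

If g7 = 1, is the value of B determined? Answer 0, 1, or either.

g7 = NOT g6 must be 1, so g6 = 0.
g6 = NOT g5 must be 0, so g5 = 1.
g5 = B NOR g4 must be 1, so both B = 0 and g4 = 0.
Every assignment with g7 = 1 has B = 0; there are 14 such assignment(s).

0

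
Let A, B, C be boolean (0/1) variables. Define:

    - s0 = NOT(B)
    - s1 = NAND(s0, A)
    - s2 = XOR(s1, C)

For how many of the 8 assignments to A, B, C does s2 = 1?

4

s2 = XOR(s1, C) must be 1, so s1 and C differ.
Satisfying assignments:
  A=0, B=0, C=0
  A=0, B=1, C=0
  A=1, B=0, C=1
  A=1, B=1, C=0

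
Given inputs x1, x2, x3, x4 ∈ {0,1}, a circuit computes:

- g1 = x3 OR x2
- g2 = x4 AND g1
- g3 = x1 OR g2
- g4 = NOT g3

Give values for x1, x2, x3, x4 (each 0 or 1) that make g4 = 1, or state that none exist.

g4 = NOT g3 must be 1, so g3 = 0.
g3 = x1 OR g2 must be 0, so both x1 = 0 and g2 = 0.
Check with x1=0, x2=1, x3=0, x4=0:
g1 = x3 OR x2 = 0 OR 1 = 1
g2 = x4 AND g1 = 0 AND 1 = 0
g3 = x1 OR g2 = 0 OR 0 = 0
g4 = NOT g3 = NOT 0 = 1
So g4 = 1 as required.

x1=0, x2=1, x3=0, x4=0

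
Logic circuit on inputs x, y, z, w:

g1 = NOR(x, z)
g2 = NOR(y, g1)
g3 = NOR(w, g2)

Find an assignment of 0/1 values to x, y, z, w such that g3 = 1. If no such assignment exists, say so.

g3 = NOR(w, g2) must be 1, so both w = 0 and g2 = 0.
g2 = NOR(y, g1) must be 0, so at least one of y, g1 is 1.
Check with x=1 y=1 z=0 w=0:
g1 = NOR(x, z) = NOR(1, 0) = 0
g2 = NOR(y, g1) = NOR(1, 0) = 0
g3 = NOR(w, g2) = NOR(0, 0) = 1
So g3 = 1 as required.

x=1 y=1 z=0 w=0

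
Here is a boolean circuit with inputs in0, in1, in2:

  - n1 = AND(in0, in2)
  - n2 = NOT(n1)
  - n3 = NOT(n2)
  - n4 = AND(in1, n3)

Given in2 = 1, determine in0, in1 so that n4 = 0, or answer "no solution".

n4 = AND(in1, n3) must be 0, so at least one of in1, n3 is 0.
Check with in2 = 1 and in0=0, in1=1:
n1 = AND(in0, in2) = AND(0, 1) = 0
n2 = NOT(n1) = NOT 0 = 1
n3 = NOT(n2) = NOT 1 = 0
n4 = AND(in1, n3) = AND(1, 0) = 0
So n4 = 0.

in0=0, in1=1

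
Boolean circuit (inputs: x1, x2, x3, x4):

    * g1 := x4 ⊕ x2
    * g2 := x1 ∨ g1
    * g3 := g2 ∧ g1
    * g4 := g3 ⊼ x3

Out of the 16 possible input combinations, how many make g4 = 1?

12

g4 = g3 ⊼ x3 must be 1, so at least one of g3, x3 is 0.
Enumerating the 16 input combinations, 12 give g4 = 1 and 4 give g4 = 0.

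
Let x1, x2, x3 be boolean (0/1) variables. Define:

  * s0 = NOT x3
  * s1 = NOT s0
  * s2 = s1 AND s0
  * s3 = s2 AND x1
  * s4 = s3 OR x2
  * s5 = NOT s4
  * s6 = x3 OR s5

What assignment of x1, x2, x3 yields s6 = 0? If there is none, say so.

x1=1 x2=1 x3=0

s6 = x3 OR s5 must be 0, so both x3 = 0 and s5 = 0.
s5 = NOT s4 must be 0, so s4 = 1.
s4 = s3 OR x2 must be 1, so at least one of s3, x2 is 1.
Check with x1=1 x2=1 x3=0:
s0 = NOT x3 = NOT 0 = 1
s1 = NOT s0 = NOT 1 = 0
s2 = s1 AND s0 = 0 AND 1 = 0
s3 = s2 AND x1 = 0 AND 1 = 0
s4 = s3 OR x2 = 0 OR 1 = 1
s5 = NOT s4 = NOT 1 = 0
s6 = x3 OR s5 = 0 OR 0 = 0
So s6 = 0 as required.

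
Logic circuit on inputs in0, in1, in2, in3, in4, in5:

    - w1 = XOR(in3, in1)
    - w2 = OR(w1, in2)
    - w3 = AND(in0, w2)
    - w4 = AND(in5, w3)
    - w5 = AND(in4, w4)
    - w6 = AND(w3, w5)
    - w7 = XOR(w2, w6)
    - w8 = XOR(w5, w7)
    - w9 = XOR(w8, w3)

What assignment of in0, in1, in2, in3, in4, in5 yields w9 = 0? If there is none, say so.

w9 = XOR(w8, w3) must be 0, so w8 and w3 are equal.
Check with in0=0 in1=0 in2=0 in3=0 in4=0 in5=0:
w1 = XOR(in3, in1) = XOR(0, 0) = 0
w2 = OR(w1, in2) = OR(0, 0) = 0
w3 = AND(in0, w2) = AND(0, 0) = 0
w4 = AND(in5, w3) = AND(0, 0) = 0
w5 = AND(in4, w4) = AND(0, 0) = 0
w6 = AND(w3, w5) = AND(0, 0) = 0
w7 = XOR(w2, w6) = XOR(0, 0) = 0
w8 = XOR(w5, w7) = XOR(0, 0) = 0
w9 = XOR(w8, w3) = XOR(0, 0) = 0
So w9 = 0 as required.

in0=0 in1=0 in2=0 in3=0 in4=0 in5=0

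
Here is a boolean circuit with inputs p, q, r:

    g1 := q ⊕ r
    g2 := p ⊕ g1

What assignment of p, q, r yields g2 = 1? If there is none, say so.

g2 = p ⊕ g1 must be 1, so p and g1 differ.
Check with p=1, q=0, r=0:
g1 = q ⊕ r = 0 ⊕ 0 = 0
g2 = p ⊕ g1 = 1 ⊕ 0 = 1
So g2 = 1 as required.

p=1, q=0, r=0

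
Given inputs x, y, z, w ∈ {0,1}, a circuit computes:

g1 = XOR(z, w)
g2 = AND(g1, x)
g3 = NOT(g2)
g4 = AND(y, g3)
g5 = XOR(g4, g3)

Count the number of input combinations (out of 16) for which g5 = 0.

10

g5 = XOR(g4, g3) must be 0, so g4 and g3 are equal.
Enumerating the 16 input combinations, 10 give g5 = 0 and 6 give g5 = 1.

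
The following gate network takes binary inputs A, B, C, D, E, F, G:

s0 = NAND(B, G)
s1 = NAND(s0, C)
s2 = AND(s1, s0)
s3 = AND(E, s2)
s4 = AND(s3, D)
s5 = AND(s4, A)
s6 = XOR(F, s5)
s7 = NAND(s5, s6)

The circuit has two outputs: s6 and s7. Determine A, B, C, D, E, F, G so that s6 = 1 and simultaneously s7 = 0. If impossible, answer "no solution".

Check with A=1, B=0, C=0, D=1, E=1, F=0, G=0:
s0 = NAND(B, G) = NAND(0, 0) = 1
s1 = NAND(s0, C) = NAND(1, 0) = 1
s2 = AND(s1, s0) = AND(1, 1) = 1
s3 = AND(E, s2) = AND(1, 1) = 1
s4 = AND(s3, D) = AND(1, 1) = 1
s5 = AND(s4, A) = AND(1, 1) = 1
s6 = XOR(F, s5) = XOR(0, 1) = 1
s7 = NAND(s5, s6) = NAND(1, 1) = 0
So s6 = 1 and s7 = 0.

A=1, B=0, C=0, D=1, E=1, F=0, G=0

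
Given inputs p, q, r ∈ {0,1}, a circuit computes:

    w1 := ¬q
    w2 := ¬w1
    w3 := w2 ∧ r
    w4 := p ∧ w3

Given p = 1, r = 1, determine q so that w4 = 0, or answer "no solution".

Check with p = 1, r = 1 and q=0:
w1 = ¬q = ¬0 = 1
w2 = ¬w1 = ¬1 = 0
w3 = w2 ∧ r = 0 ∧ 1 = 0
w4 = p ∧ w3 = 1 ∧ 0 = 0
So w4 = 0.

q=0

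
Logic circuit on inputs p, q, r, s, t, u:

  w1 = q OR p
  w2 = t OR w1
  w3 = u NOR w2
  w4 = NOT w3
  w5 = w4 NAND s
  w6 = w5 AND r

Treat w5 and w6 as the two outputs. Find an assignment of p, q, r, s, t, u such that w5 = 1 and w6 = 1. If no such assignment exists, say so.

Check with p=0, q=0, r=1, s=0, t=1, u=1:
w1 = q OR p = 0 OR 0 = 0
w2 = t OR w1 = 1 OR 0 = 1
w3 = u NOR w2 = 1 NOR 1 = 0
w4 = NOT w3 = NOT 0 = 1
w5 = w4 NAND s = 1 NAND 0 = 1
w6 = w5 AND r = 1 AND 1 = 1
So w5 = 1 and w6 = 1.

p=0, q=0, r=1, s=0, t=1, u=1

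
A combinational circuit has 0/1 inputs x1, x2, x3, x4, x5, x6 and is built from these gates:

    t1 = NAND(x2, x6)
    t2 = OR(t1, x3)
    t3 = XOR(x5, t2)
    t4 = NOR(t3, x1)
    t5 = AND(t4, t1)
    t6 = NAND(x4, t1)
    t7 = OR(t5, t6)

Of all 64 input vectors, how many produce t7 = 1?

t7 = OR(t5, t6) must be 1, so at least one of t5, t6 is 1.
Enumerating the 64 input combinations, 46 give t7 = 1 and 18 give t7 = 0.

46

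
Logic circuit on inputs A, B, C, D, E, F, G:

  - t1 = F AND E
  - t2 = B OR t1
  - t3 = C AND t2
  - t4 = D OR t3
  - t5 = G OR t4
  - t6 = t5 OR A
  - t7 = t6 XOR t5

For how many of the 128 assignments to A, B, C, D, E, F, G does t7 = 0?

t7 = t6 XOR t5 must be 0, so t6 and t5 are equal.
Enumerating the 128 input combinations, 117 give t7 = 0 and 11 give t7 = 1.

117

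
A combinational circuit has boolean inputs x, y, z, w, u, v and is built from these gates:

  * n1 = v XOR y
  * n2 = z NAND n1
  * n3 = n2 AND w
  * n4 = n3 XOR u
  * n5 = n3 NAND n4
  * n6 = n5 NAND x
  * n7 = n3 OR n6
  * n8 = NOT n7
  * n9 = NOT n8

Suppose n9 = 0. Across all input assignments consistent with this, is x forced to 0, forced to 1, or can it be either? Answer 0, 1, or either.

n9 = NOT n8 must be 0, so n8 = 1.
n8 = NOT n7 must be 1, so n7 = 0.
Every assignment with n9 = 0 has x = 1; there are 20 such assignment(s).

1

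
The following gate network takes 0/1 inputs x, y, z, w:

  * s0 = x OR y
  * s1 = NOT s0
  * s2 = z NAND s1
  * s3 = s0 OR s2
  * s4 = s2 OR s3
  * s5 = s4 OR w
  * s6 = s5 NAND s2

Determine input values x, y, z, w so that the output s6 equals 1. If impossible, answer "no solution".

x=0, y=0, z=1, w=0

Check with x=0, y=0, z=1, w=0:
s0 = x OR y = 0 OR 0 = 0
s1 = NOT s0 = NOT 0 = 1
s2 = z NAND s1 = 1 NAND 1 = 0
s3 = s0 OR s2 = 0 OR 0 = 0
s4 = s2 OR s3 = 0 OR 0 = 0
s5 = s4 OR w = 0 OR 0 = 0
s6 = s5 NAND s2 = 0 NAND 0 = 1
So s6 = 1 as required.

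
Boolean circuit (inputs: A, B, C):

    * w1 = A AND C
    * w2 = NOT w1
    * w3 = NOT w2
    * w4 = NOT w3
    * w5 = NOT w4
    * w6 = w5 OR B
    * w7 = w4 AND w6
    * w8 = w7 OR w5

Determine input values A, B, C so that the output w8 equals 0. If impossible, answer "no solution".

A=0 B=0 C=1

Check with A=0 B=0 C=1:
w1 = A AND C = 0 AND 1 = 0
w2 = NOT w1 = NOT 0 = 1
w3 = NOT w2 = NOT 1 = 0
w4 = NOT w3 = NOT 0 = 1
w5 = NOT w4 = NOT 1 = 0
w6 = w5 OR B = 0 OR 0 = 0
w7 = w4 AND w6 = 1 AND 0 = 0
w8 = w7 OR w5 = 0 OR 0 = 0
So w8 = 0 as required.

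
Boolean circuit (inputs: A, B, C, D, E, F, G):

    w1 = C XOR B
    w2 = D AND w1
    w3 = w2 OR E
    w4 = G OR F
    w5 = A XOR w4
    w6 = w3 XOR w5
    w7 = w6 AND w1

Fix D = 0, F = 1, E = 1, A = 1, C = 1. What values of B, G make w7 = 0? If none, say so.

B=1, G=0

w7 = w6 AND w1 must be 0, so at least one of w6, w1 is 0.
Check with D = 0, F = 1, E = 1, A = 1, C = 1 and B=1, G=0:
w1 = C XOR B = 1 XOR 1 = 0
w2 = D AND w1 = 0 AND 0 = 0
w3 = w2 OR E = 0 OR 1 = 1
w4 = G OR F = 0 OR 1 = 1
w5 = A XOR w4 = 1 XOR 1 = 0
w6 = w3 XOR w5 = 1 XOR 0 = 1
w7 = w6 AND w1 = 1 AND 0 = 0
So w7 = 0.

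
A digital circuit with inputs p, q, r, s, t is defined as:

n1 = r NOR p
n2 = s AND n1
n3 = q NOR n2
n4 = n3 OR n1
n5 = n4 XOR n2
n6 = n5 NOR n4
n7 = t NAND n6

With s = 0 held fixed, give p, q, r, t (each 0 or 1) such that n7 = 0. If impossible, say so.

Check with s = 0 and p=1, q=1, r=0, t=1:
n1 = r NOR p = 0 NOR 1 = 0
n2 = s AND n1 = 0 AND 0 = 0
n3 = q NOR n2 = 1 NOR 0 = 0
n4 = n3 OR n1 = 0 OR 0 = 0
n5 = n4 XOR n2 = 0 XOR 0 = 0
n6 = n5 NOR n4 = 0 NOR 0 = 1
n7 = t NAND n6 = 1 NAND 1 = 0
So n7 = 0.

p=1 q=1 r=0 t=1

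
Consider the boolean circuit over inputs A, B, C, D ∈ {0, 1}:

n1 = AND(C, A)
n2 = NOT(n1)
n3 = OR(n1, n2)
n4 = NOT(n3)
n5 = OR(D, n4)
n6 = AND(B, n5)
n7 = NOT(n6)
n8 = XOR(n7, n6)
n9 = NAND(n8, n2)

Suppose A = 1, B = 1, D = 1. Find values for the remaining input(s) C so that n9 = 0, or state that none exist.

C=0

Check with A = 1, B = 1, D = 1 and C=0:
n1 = AND(C, A) = AND(0, 1) = 0
n2 = NOT(n1) = NOT 0 = 1
n3 = OR(n1, n2) = OR(0, 1) = 1
n4 = NOT(n3) = NOT 1 = 0
n5 = OR(D, n4) = OR(1, 0) = 1
n6 = AND(B, n5) = AND(1, 1) = 1
n7 = NOT(n6) = NOT 1 = 0
n8 = XOR(n7, n6) = XOR(0, 1) = 1
n9 = NAND(n8, n2) = NAND(1, 1) = 0
So n9 = 0.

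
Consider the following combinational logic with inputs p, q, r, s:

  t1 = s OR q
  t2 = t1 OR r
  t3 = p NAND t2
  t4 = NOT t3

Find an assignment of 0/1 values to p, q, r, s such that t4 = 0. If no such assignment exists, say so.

p=1, q=0, r=0, s=0

t4 = NOT t3 must be 0, so t3 = 1.
t3 = p NAND t2 must be 1, so at least one of p, t2 is 0.
Check with p=1, q=0, r=0, s=0:
t1 = s OR q = 0 OR 0 = 0
t2 = t1 OR r = 0 OR 0 = 0
t3 = p NAND t2 = 1 NAND 0 = 1
t4 = NOT t3 = NOT 1 = 0
So t4 = 0 as required.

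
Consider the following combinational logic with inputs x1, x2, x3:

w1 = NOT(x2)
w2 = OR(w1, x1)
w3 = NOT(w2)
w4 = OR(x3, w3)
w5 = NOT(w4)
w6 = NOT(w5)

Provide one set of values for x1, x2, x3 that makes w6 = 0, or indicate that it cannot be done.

x1=1, x2=1, x3=0

Check with x1=1, x2=1, x3=0:
w1 = NOT(x2) = NOT 1 = 0
w2 = OR(w1, x1) = OR(0, 1) = 1
w3 = NOT(w2) = NOT 1 = 0
w4 = OR(x3, w3) = OR(0, 0) = 0
w5 = NOT(w4) = NOT 0 = 1
w6 = NOT(w5) = NOT 1 = 0
So w6 = 0 as required.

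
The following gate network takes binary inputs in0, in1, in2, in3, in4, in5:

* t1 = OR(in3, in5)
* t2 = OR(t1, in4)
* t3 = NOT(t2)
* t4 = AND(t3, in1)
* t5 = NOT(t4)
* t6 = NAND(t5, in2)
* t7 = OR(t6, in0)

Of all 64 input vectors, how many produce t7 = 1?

49

t7 = OR(t6, in0) must be 1, so at least one of t6, in0 is 1.
Enumerating the 64 input combinations, 49 give t7 = 1 and 15 give t7 = 0.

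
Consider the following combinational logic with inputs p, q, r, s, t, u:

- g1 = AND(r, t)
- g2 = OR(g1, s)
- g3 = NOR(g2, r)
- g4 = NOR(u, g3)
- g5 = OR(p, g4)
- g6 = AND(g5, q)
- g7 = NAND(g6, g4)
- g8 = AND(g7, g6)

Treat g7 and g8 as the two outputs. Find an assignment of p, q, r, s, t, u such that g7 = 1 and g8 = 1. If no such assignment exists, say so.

Check with p=1, q=1, r=1, s=1, t=1, u=1:
g1 = AND(r, t) = AND(1, 1) = 1
g2 = OR(g1, s) = OR(1, 1) = 1
g3 = NOR(g2, r) = NOR(1, 1) = 0
g4 = NOR(u, g3) = NOR(1, 0) = 0
g5 = OR(p, g4) = OR(1, 0) = 1
g6 = AND(g5, q) = AND(1, 1) = 1
g7 = NAND(g6, g4) = NAND(1, 0) = 1
g8 = AND(g7, g6) = AND(1, 1) = 1
So g7 = 1 and g8 = 1.

p=1, q=1, r=1, s=1, t=1, u=1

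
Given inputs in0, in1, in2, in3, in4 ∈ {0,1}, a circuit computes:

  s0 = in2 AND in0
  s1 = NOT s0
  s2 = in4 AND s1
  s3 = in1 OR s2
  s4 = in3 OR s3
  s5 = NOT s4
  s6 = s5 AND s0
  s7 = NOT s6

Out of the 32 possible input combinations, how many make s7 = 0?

s7 = NOT s6 must be 0, so s6 = 1.
s6 = s5 AND s0 must be 1, so both s5 = 1 and s0 = 1.
Satisfying assignments:
  in0=1, in1=0, in2=1, in3=0, in4=0
  in0=1, in1=0, in2=1, in3=0, in4=1

2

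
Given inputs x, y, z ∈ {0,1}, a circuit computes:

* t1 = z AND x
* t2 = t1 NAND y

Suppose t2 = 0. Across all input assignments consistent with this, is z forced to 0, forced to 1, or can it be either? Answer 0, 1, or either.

1

t2 = t1 NAND y must be 0, so both t1 = 1 and y = 1.
t1 = z AND x must be 1, so both z = 1 and x = 1.
Every assignment with t2 = 0 has z = 1; there are 1 such assignment(s).
  x=1, y=1, z=1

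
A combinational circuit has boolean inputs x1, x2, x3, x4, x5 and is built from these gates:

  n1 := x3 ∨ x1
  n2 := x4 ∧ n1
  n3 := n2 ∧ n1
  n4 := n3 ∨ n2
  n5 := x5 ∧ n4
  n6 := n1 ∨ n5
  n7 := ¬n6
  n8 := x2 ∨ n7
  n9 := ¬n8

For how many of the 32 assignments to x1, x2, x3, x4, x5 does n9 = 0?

n9 = ¬n8 must be 0, so n8 = 1.
n8 = x2 ∨ n7 must be 1, so at least one of x2, n7 is 1.
Enumerating the 32 input combinations, 20 give n9 = 0 and 12 give n9 = 1.

20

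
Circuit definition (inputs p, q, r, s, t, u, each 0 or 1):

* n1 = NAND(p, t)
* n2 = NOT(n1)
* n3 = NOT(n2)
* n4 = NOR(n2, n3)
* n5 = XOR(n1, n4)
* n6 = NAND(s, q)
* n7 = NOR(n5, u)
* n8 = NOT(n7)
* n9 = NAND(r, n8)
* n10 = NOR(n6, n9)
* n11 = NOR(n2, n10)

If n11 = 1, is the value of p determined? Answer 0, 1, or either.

either

Both values of p occur among assignments with n11 = 1:
  p=0: p=0, q=0, r=0, s=0, t=0, u=0
  p=1: p=1, q=0, r=0, s=0, t=0, u=0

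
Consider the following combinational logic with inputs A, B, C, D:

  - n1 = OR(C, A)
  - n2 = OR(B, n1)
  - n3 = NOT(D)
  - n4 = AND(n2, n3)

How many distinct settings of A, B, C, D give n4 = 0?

n4 = AND(n2, n3) must be 0, so at least one of n2, n3 is 0.
Enumerating the 16 input combinations, 9 give n4 = 0 and 7 give n4 = 1.

9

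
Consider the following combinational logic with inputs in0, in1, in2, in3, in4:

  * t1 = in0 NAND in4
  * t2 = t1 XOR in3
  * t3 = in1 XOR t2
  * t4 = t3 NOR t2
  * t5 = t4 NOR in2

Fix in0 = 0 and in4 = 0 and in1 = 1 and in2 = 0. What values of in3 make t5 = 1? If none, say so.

t5 = t4 NOR in2 must be 1, so both t4 = 0 and in2 = 0.
Check with in0 = 0 and in4 = 0 and in1 = 1 and in2 = 0 and in3=0:
t1 = in0 NAND in4 = 0 NAND 0 = 1
t2 = t1 XOR in3 = 1 XOR 0 = 1
t3 = in1 XOR t2 = 1 XOR 1 = 0
t4 = t3 NOR t2 = 0 NOR 1 = 0
t5 = t4 NOR in2 = 0 NOR 0 = 1
So t5 = 1.

in3=0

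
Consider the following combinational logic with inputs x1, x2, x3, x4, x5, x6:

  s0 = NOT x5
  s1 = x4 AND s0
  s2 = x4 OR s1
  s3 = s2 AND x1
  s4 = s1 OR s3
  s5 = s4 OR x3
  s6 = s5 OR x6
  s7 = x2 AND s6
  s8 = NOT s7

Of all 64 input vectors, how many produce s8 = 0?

27

s8 = NOT s7 must be 0, so s7 = 1.
Enumerating the 64 input combinations, 27 give s8 = 0 and 37 give s8 = 1.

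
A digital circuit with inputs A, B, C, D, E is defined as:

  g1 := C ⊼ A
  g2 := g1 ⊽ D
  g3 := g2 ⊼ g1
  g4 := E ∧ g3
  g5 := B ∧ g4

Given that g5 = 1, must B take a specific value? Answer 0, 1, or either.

g5 = B ∧ g4 must be 1, so both B = 1 and g4 = 1.
g4 = E ∧ g3 must be 1, so both E = 1 and g3 = 1.
g3 = g2 ⊼ g1 must be 1, so at least one of g2, g1 is 0.
Every assignment with g5 = 1 has B = 1; there are 8 such assignment(s).

1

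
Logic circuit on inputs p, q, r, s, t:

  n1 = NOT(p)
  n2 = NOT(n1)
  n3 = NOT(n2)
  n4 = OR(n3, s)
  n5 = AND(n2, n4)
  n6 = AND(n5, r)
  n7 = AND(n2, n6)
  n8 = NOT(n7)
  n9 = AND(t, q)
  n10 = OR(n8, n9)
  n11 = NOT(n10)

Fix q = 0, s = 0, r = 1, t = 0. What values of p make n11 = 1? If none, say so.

no solution exists

With q = 0, s = 0, r = 1, t = 0 fixed, none of the 2 settings of p give n11 = 1.
For example, with p=0:
n1 = NOT(p) = NOT 0 = 1
n2 = NOT(n1) = NOT 1 = 0
n3 = NOT(n2) = NOT 0 = 1
n4 = OR(n3, s) = OR(1, 0) = 1
n5 = AND(n2, n4) = AND(0, 1) = 0
n6 = AND(n5, r) = AND(0, 1) = 0
n7 = AND(n2, n6) = AND(0, 0) = 0
n8 = NOT(n7) = NOT 0 = 1
n9 = AND(t, q) = AND(0, 0) = 0
n10 = OR(n8, n9) = OR(1, 0) = 1
n11 = NOT(n10) = NOT 1 = 0
giving n11 = 0 ≠ 1.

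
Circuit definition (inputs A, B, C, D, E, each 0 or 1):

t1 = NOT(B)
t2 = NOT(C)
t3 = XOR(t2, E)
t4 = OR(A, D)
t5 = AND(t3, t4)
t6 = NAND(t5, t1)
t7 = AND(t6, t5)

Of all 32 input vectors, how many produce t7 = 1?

6

t7 = AND(t6, t5) must be 1, so both t6 = 1 and t5 = 1.
t6 = NAND(t5, t1) must be 1, so at least one of t5, t1 is 0.
Satisfying assignments:
  A=0, B=1, C=0, D=1, E=0
  A=0, B=1, C=1, D=1, E=1
  A=1, B=1, C=0, D=0, E=0
  A=1, B=1, C=0, D=1, E=0
  A=1, B=1, C=1, D=0, E=1
  A=1, B=1, C=1, D=1, E=1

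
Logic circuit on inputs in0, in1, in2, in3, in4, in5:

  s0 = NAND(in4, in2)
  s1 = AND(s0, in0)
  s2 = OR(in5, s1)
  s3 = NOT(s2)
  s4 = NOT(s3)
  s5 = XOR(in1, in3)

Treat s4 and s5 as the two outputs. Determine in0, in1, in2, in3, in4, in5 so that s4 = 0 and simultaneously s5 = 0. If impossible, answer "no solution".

in0=0, in1=0, in2=0, in3=0, in4=1, in5=0

Check with in0=0, in1=0, in2=0, in3=0, in4=1, in5=0:
s0 = NAND(in4, in2) = NAND(1, 0) = 1
s1 = AND(s0, in0) = AND(1, 0) = 0
s2 = OR(in5, s1) = OR(0, 0) = 0
s3 = NOT(s2) = NOT 0 = 1
s4 = NOT(s3) = NOT 1 = 0
s5 = XOR(in1, in3) = XOR(0, 0) = 0
So s4 = 0 and s5 = 0.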